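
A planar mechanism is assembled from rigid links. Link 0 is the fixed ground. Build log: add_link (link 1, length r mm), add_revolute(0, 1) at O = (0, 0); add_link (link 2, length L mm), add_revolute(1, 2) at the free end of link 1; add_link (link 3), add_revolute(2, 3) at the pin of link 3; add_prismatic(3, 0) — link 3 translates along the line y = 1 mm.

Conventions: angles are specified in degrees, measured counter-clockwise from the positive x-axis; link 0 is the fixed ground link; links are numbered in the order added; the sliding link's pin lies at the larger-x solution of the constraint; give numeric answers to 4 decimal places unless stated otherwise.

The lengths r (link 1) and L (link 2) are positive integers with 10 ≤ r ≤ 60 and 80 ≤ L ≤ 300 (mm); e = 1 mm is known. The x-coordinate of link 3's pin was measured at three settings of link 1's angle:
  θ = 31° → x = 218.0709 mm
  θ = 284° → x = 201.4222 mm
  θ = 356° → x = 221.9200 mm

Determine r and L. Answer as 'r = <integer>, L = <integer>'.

constraint per measurement: (x − r cos θ)² + (r sin θ − e)² = L²
subtracting the θ₁ and θ₂ equations cancels the r² and L² terms:
r = (x₁² − x₂²) / (2[(x₁cos θ₁ + e sin θ₁) − (x₂cos θ₂ + e sin θ₂)]) = 25.0000 → r = 25
L² = (x₁ − r cos θ₁)² + (r sin θ₁ − e)² = 38809.0033 → L = 197.0000 → L = 197
check at θ₃=356°: x = 221.9200 (printed 221.9200) ✓

r = 25, L = 197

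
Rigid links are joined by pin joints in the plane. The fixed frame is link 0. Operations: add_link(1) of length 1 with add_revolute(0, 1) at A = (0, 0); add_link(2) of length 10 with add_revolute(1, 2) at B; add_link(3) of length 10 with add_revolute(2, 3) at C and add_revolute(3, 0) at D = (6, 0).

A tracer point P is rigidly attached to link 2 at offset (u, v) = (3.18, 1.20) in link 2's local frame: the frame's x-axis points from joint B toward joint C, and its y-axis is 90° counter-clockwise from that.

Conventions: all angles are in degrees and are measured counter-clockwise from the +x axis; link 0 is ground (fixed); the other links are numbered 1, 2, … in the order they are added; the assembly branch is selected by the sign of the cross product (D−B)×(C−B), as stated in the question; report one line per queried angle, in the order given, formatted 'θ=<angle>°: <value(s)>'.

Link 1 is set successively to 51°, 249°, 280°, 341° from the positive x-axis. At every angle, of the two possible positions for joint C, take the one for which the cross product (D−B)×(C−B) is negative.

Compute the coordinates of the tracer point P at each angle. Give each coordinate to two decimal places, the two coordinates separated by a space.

A=(0,0), D=(6.00,0)
θ=51°: B = A + 1.00·(cos51°, sin51°) = (0.6293, 0.7771)
θ=51°: |BD| = 5.4266
θ=51°: circle(B,10.00) ∩ circle(D,10.00): a=2.7133, h=9.6249
θ=51°:   candidates: C₊=(4.6930,9.9142) cross=52.230; C₋=(1.9363,-9.1371) cross=-52.230
θ=51°:   branch - wants cross < 0 → take C=(1.9363,-9.1371) (cross=-52.230)
θ=51°: ex = (C−B)/|BC| = (0.1307,-0.9914); ey = (0.9914,0.1307)
θ=51°: P = B + 3.18·ex + 1.20·ey = (2.2346,-2.2187)
θ=249°: B = A + 1.00·(cos249°, sin249°) = (-0.3584, -0.9336)
θ=249°: |BD| = 6.4265
θ=249°: circle(B,10.00) ∩ circle(D,10.00): a=3.2133, h=9.4697
θ=249°:   candidates: C₊=(1.4452,8.9024) cross=60.857; C₋=(4.1965,-9.8360) cross=-60.857
θ=249°:   branch - wants cross < 0 → take C=(4.1965,-9.8360) (cross=-60.857)
θ=249°: ex = (C−B)/|BC| = (0.4555,-0.8902); ey = (0.8902,0.4555)
θ=249°: P = B + 3.18·ex + 1.20·ey = (2.1584,-3.2180)
θ=280°: B = A + 1.00·(cos280°, sin280°) = (0.1736, -0.9848)
θ=280°: |BD| = 5.9090
θ=280°: circle(B,10.00) ∩ circle(D,10.00): a=2.9545, h=9.5536
θ=280°:   candidates: C₊=(1.4946,8.9276) cross=56.452; C₋=(4.6790,-9.9124) cross=-56.452
θ=280°:   branch - wants cross < 0 → take C=(4.6790,-9.9124) (cross=-56.452)
θ=280°: ex = (C−B)/|BC| = (0.4505,-0.8928); ey = (0.8928,0.4505)
θ=280°: P = B + 3.18·ex + 1.20·ey = (2.6777,-3.2831)
θ=341°: B = A + 1.00·(cos341°, sin341°) = (0.9455, -0.3256)
θ=341°: |BD| = 5.0650
θ=341°: circle(B,10.00) ∩ circle(D,10.00): a=2.5325, h=9.6740
θ=341°:   candidates: C₊=(2.8509,9.4912) cross=48.998; C₋=(4.0946,-9.8168) cross=-48.998
θ=341°:   branch - wants cross < 0 → take C=(4.0946,-9.8168) (cross=-48.998)
θ=341°: ex = (C−B)/|BC| = (0.3149,-0.9491); ey = (0.9491,0.3149)
θ=341°: P = B + 3.18·ex + 1.20·ey = (3.0859,-2.9659)

θ=51°: 2.23 -2.22
θ=249°: 2.16 -3.22
θ=280°: 2.68 -3.28
θ=341°: 3.09 -2.97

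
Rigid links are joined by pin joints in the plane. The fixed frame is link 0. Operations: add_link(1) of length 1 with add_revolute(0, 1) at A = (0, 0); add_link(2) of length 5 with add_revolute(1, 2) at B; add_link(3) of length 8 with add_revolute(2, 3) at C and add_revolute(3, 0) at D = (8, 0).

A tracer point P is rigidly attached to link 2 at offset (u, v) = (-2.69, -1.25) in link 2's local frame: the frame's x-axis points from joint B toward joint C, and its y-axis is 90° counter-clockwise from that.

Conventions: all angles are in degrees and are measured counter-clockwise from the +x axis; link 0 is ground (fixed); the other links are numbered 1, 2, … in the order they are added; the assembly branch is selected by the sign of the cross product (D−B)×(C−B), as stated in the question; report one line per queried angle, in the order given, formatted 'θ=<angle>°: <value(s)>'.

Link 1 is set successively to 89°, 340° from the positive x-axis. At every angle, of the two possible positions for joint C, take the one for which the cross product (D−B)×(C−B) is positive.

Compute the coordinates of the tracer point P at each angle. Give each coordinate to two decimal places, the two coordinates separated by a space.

A=(0,0), D=(8.00,0)
θ=89°: B = A + 1.00·(cos89°, sin89°) = (0.0175, 0.9998)
θ=89°: |BD| = 8.0449
θ=89°: circle(B,5.00) ∩ circle(D,8.00): a=1.5986, h=4.7376
θ=89°:   candidates: C₊=(2.1924,5.5020) cross=38.113; C₋=(1.0148,-3.8997) cross=-38.113
θ=89°:   branch + wants cross > 0 → take C=(2.1924,5.5020) (cross=38.113)
θ=89°: ex = (C−B)/|BC| = (0.4350,0.9004); ey = (-0.9004,0.4350)
θ=89°: P = B + -2.69·ex + -1.25·ey = (-0.0271,-1.9661)
θ=340°: B = A + 1.00·(cos340°, sin340°) = (0.9397, -0.3420)
θ=340°: |BD| = 7.0686
θ=340°: circle(B,5.00) ∩ circle(D,8.00): a=0.7756, h=4.9395
θ=340°:   candidates: C₊=(1.4754,4.6292) cross=34.915; C₋=(1.9534,-5.2382) cross=-34.915
θ=340°:   branch + wants cross > 0 → take C=(1.4754,4.6292) (cross=34.915)
θ=340°: ex = (C−B)/|BC| = (0.1071,0.9942); ey = (-0.9942,0.1071)
θ=340°: P = B + -2.69·ex + -1.25·ey = (1.8943,-3.1505)

θ=89°: -0.03 -1.97
θ=340°: 1.89 -3.15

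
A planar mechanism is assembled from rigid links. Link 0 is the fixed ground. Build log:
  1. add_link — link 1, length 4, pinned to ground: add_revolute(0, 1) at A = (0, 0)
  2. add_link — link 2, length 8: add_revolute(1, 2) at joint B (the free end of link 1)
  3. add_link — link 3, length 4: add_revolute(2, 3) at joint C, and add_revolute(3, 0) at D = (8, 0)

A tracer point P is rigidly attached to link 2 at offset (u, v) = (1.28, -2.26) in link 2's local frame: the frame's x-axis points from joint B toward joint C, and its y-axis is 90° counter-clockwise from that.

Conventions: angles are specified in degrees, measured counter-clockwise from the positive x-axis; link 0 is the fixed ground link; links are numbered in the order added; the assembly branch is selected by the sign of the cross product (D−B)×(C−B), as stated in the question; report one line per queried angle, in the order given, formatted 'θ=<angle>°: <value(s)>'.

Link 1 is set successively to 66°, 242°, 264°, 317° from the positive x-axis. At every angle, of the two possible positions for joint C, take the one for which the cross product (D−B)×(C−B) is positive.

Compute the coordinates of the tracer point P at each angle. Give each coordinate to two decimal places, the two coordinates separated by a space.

A=(0,0), D=(8.00,0)
θ=66°: B = A + 4.00·(cos66°, sin66°) = (1.6269, 3.6542)
θ=66°: |BD| = 7.3463
θ=66°: circle(B,8.00) ∩ circle(D,4.00): a=6.9401, h=3.9793
θ=66°:   candidates: C₊=(9.6269,3.6542) cross=29.233; C₋=(5.6682,-3.2500) cross=-29.233
θ=66°:   branch + wants cross > 0 → take C=(9.6269,3.6542) (cross=29.233)
θ=66°: ex = (C−B)/|BC| = (1.0000,-0.0000); ey = (0.0000,1.0000)
θ=66°: P = B + 1.28·ex + -2.26·ey = (2.9069,1.3942)
θ=242°: B = A + 4.00·(cos242°, sin242°) = (-1.8779, -3.5318)
θ=242°: |BD| = 10.4903
θ=242°: circle(B,8.00) ∩ circle(D,4.00): a=7.5330, h=2.6934
θ=242°:   candidates: C₊=(4.3085,1.5405) cross=28.254; C₋=(6.1221,-3.5318) cross=-28.254
θ=242°:   branch + wants cross > 0 → take C=(4.3085,1.5405) (cross=28.254)
θ=242°: ex = (C−B)/|BC| = (0.7733,0.6340); ey = (-0.6340,0.7733)
θ=242°: P = B + 1.28·ex + -2.26·ey = (0.5449,-4.4679)
θ=264°: B = A + 4.00·(cos264°, sin264°) = (-0.4181, -3.9781)
θ=264°: |BD| = 9.3107
θ=264°: circle(B,8.00) ∩ circle(D,4.00): a=7.2330, h=3.4181
θ=264°:   candidates: C₊=(4.6611,2.2027) cross=31.825; C₋=(7.5819,-3.9781) cross=-31.825
θ=264°:   branch + wants cross > 0 → take C=(4.6611,2.2027) (cross=31.825)
θ=264°: ex = (C−B)/|BC| = (0.6349,0.7726); ey = (-0.7726,0.6349)
θ=264°: P = B + 1.28·ex + -2.26·ey = (2.1406,-4.4240)
θ=317°: B = A + 4.00·(cos317°, sin317°) = (2.9254, -2.7280)
θ=317°: |BD| = 5.7614
θ=317°: circle(B,8.00) ∩ circle(D,4.00): a=7.0464, h=3.7880
θ=317°:   candidates: C₊=(7.3382,3.9449) cross=21.824; C₋=(10.9254,-2.7280) cross=-21.824
θ=317°:   branch + wants cross > 0 → take C=(7.3382,3.9449) (cross=21.824)
θ=317°: ex = (C−B)/|BC| = (0.5516,0.8341); ey = (-0.8341,0.5516)
θ=317°: P = B + 1.28·ex + -2.26·ey = (5.5165,-2.9070)

θ=66°: 2.91 1.39
θ=242°: 0.54 -4.47
θ=264°: 2.14 -4.42
θ=317°: 5.52 -2.91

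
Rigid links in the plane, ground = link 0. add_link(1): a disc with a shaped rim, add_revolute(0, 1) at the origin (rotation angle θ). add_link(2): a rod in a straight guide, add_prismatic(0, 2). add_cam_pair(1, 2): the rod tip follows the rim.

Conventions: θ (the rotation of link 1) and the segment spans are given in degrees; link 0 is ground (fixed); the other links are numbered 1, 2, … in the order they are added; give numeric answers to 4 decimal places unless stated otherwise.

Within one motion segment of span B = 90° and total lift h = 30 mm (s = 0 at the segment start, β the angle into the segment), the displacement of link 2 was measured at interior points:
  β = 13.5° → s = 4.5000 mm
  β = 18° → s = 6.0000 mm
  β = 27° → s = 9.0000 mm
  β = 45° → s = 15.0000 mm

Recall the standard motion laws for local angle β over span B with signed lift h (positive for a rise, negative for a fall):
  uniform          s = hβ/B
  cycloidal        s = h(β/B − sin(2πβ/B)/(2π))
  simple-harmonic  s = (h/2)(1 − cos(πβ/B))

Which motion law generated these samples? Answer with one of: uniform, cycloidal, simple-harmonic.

candidates at β/B = r: uniform s = h·r (linear in β); cycloidal s = h·(r − sin(2πr)/(2π)); simple-harmonic s = (h/2)(1 − cos(πr))
β=13.5°: printed 4.5000 | uniform 4.5000, cycloidal 0.6372, simple-harmonic 1.6349
β=18°: printed 6.0000 | uniform 6.0000, cycloidal 1.4590, simple-harmonic 2.8647
β=27°: printed 9.0000 | uniform 9.0000, cycloidal 4.4590, simple-harmonic 6.1832
β=45°: printed 15.0000 | uniform 15.0000, cycloidal 15.0000, simple-harmonic 15.0000
only one law matches every sample → uniform

uniform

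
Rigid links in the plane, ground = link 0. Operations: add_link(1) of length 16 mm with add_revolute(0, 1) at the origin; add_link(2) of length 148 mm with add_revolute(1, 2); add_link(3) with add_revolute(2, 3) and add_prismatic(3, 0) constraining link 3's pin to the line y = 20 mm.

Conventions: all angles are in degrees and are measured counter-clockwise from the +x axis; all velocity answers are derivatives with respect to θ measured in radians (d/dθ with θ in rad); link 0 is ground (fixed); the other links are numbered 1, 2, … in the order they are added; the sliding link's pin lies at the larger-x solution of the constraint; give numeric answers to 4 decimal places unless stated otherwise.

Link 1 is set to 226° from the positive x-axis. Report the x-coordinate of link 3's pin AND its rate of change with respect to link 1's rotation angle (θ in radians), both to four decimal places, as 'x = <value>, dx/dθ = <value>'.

geometry: r = 16 mm, L = 148 mm, e = 20 mm
crank pin P = (r cos θ, r sin θ) = (-11.114534, -11.509437)
h = r sin θ − e = -11.509437 − 20 = -31.509437
x = r cos θ + √(L² − h²) = -11.114534 + 144.606900 = 133.492366
dx/dθ = −r sin θ − h·r cos θ/√(L² − h²) (θ in radians; h = -31.509437) = 9.087611

x = 133.4924, dx/dθ = 9.0876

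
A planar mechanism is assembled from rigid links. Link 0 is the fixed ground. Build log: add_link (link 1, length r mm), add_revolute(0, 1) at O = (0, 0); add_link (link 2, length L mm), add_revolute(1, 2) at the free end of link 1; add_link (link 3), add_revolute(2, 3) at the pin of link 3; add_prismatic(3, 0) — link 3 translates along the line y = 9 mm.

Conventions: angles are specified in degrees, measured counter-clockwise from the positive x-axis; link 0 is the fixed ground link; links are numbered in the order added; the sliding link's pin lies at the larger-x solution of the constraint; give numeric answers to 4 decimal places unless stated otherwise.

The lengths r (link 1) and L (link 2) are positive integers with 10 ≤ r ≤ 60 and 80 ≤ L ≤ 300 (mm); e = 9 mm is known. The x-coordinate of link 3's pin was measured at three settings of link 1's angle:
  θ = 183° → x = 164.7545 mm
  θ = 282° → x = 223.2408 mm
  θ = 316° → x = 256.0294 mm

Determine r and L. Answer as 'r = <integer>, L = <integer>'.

constraint per measurement: (x − r cos θ)² + (r sin θ − e)² = L²
subtracting the θ₁ and θ₂ equations cancels the r² and L² terms:
r = (x₁² − x₂²) / (2[(x₁cos θ₁ + e sin θ₁) − (x₂cos θ₂ + e sin θ₂)]) = 56.0000 → r = 56
L² = (x₁ − r cos θ₁)² + (r sin θ₁ − e)² = 48841.0154 → L = 221.0000 → L = 221
check at θ₃=316°: x = 256.0294 (printed 256.0294) ✓

r = 56, L = 221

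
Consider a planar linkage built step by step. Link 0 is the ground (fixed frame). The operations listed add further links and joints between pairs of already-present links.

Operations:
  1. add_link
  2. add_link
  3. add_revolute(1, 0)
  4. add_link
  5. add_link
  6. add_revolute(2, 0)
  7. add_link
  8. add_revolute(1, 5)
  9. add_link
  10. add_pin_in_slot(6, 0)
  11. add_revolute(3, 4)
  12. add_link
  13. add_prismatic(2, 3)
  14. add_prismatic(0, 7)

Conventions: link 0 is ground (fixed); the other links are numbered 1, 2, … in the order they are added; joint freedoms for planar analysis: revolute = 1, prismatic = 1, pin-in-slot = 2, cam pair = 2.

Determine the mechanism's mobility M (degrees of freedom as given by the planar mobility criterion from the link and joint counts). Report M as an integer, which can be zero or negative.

ground; <1,0,0>
#1 <2,0,0>
#2 <3,0,0>
R:1↔0 J1 <3,1,0>
#3 <4,1,0>
#4 <5,1,0>
R:2↔0 J1 <5,2,0>
#5 <6,2,0>
R:1↔5 J1 <6,3,0>
#6 <7,3,0>
PS:6↔0 J2 <7,3,1>
R:3↔4 J1 <7,4,1>
#7 <8,4,1>
P:2↔3 J1 <8,5,1>
P:0↔7 J1 <8,6,1>
3×7 − 2×6 − 1×1 = 8

M = 8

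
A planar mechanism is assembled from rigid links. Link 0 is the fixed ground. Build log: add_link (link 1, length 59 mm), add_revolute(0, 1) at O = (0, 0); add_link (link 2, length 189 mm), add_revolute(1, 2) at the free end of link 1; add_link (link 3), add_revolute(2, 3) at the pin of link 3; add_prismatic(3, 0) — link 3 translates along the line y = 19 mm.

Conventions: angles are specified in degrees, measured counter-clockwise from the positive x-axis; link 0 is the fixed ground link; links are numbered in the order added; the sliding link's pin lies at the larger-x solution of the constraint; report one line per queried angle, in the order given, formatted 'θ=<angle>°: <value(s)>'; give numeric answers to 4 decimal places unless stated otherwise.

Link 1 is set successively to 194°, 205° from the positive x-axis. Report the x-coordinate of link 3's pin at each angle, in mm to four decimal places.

geometry: r = 59 mm, L = 189 mm, e = 19 mm
θ=194°: crank pin P = (r cos θ, r sin θ) = (-57.247448, -14.273392)
θ=194°: h = r sin θ − e = -14.273392 − 19 = -33.273392
θ=194°: x = r cos θ + √(L² − h²) = -57.247448 + 186.048062 = 128.800614
θ=205°: crank pin P = (r cos θ, r sin θ) = (-53.472159, -24.934477)
θ=205°: h = r sin θ − e = -24.934477 − 19 = -43.934477
θ=205°: x = r cos θ + √(L² − h²) = -53.472159 + 183.822637 = 130.350477

θ=194°: 128.8006
θ=205°: 130.3505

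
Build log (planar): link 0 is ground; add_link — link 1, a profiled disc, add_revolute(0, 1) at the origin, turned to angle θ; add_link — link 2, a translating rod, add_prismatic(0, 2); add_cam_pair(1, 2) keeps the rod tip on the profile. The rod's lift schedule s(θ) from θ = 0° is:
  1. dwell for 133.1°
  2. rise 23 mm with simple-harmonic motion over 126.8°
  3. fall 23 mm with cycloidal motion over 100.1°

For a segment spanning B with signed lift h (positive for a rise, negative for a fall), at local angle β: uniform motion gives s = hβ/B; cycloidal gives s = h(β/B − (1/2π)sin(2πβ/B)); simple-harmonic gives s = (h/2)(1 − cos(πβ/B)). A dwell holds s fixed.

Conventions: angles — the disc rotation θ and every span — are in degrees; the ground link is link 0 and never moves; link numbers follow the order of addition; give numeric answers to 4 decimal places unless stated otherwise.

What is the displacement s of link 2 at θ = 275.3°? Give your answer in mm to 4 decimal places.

seg 1 [0°–133.1°] dwell: s stays 0.0000
seg 2 [133.1°–259.9°] simple-harmonic, h=23: full span → s += 23 → s = 23.0000
seg 3 [259.9°–360°] cycloidal, h=-23: θ=275.3° here. β=15.4, B=100.1. -23·(0.1538 − sin(2π·0.1538)/(2π)) = -0.5259 → s = 22.4741

22.4741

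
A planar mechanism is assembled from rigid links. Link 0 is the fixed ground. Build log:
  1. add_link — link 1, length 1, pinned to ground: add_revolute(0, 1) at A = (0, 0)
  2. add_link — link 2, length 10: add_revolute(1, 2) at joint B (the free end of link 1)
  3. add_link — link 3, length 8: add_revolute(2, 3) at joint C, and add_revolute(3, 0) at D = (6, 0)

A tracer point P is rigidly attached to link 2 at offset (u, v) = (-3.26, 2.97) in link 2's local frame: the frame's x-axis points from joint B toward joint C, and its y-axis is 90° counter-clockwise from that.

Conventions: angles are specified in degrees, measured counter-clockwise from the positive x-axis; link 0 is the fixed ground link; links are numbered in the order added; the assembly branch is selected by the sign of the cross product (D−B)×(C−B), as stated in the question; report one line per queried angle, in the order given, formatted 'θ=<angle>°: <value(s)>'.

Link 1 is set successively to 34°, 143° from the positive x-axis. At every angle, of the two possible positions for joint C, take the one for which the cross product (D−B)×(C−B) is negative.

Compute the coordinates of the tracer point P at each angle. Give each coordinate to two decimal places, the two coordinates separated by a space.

A=(0,0), D=(6.00,0)
θ=34°: B = A + 1.00·(cos34°, sin34°) = (0.8290, 0.5592)
θ=34°: |BD| = 5.2011
θ=34°: circle(B,10.00) ∩ circle(D,8.00): a=6.0614, h=7.9536
θ=34°:   candidates: C₊=(7.7104,7.8150) cross=41.368; C₋=(6.0001,-8.0000) cross=-41.368
θ=34°:   branch - wants cross < 0 → take C=(6.0001,-8.0000) (cross=-41.368)
θ=34°: ex = (C−B)/|BC| = (0.5171,-0.8559); ey = (0.8559,0.5171)
θ=34°: P = B + -3.26·ex + 2.97·ey = (1.6853,4.8853)
θ=143°: B = A + 1.00·(cos143°, sin143°) = (-0.7986, 0.6018)
θ=143°: |BD| = 6.8252
θ=143°: circle(B,10.00) ∩ circle(D,8.00): a=6.0499, h=7.9623
θ=143°:   candidates: C₊=(5.9298,7.9997) cross=54.345; C₋=(4.5256,-7.8630) cross=-54.345
θ=143°:   branch - wants cross < 0 → take C=(4.5256,-7.8630) (cross=-54.345)
θ=143°: ex = (C−B)/|BC| = (0.5324,-0.8465); ey = (0.8465,0.5324)
θ=143°: P = B + -3.26·ex + 2.97·ey = (-0.0203,4.9426)

θ=34°: 1.69 4.89
θ=143°: -0.02 4.94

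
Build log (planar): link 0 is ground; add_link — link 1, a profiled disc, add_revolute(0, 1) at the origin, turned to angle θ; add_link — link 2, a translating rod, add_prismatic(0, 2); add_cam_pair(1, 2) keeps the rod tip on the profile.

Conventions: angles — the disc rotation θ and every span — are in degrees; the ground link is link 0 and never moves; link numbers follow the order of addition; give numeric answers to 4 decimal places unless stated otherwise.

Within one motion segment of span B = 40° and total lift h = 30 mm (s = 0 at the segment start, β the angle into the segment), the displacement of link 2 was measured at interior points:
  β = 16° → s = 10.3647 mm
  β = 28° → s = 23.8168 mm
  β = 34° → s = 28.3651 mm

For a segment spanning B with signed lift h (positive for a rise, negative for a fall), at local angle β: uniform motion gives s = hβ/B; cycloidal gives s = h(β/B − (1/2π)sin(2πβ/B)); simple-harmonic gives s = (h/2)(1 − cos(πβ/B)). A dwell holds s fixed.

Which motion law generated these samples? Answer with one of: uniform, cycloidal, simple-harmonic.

candidates at β/B = r: uniform s = h·r (linear in β); cycloidal s = h·(r − sin(2πr)/(2π)); simple-harmonic s = (h/2)(1 − cos(πr))
β=16°: printed 10.3647 | uniform 12.0000, cycloidal 9.1935, simple-harmonic 10.3647
β=28°: printed 23.8168 | uniform 21.0000, cycloidal 25.5410, simple-harmonic 23.8168
β=34°: printed 28.3651 | uniform 25.5000, cycloidal 29.3628, simple-harmonic 28.3651
only one law matches every sample → simple-harmonic

simple-harmonic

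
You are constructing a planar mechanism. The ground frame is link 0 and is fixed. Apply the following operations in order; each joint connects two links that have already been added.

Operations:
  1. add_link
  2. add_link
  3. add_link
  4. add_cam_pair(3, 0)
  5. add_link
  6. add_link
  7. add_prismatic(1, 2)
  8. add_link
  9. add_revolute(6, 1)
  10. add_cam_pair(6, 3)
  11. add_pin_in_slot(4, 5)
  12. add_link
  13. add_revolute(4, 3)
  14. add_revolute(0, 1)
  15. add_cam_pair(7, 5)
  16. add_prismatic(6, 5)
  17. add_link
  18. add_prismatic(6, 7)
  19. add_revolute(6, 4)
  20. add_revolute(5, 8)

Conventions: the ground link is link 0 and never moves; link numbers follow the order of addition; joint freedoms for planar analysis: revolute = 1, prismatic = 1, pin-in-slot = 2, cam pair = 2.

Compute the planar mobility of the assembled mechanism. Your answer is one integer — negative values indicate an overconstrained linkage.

link 0 = ground. State L|J1|J2 = 1|0|0
+link1  2|0|0
+link2  3|0|0
+link3  4|0|0
C(3,0) f=2→J2  4|0|1
+link4  5|0|1
+link5  6|0|1
P(1,2) f=1→J1  6|1|1
+link6  7|1|1
R(6,1) f=1→J1  7|2|1
C(6,3) f=2→J2  7|2|2
PS(4,5) f=2→J2  7|2|3
+link7  8|2|3
R(4,3) f=1→J1  8|3|3
R(0,1) f=1→J1  8|4|3
C(7,5) f=2→J2  8|4|4
P(6,5) f=1→J1  8|5|4
+link8  9|5|4
P(6,7) f=1→J1  9|6|4
R(6,4) f=1→J1  9|7|4
R(5,8) f=1→J1  9|8|4
M = 3(9−1)−2·8−4 = 24−16−4 = 4

M = 4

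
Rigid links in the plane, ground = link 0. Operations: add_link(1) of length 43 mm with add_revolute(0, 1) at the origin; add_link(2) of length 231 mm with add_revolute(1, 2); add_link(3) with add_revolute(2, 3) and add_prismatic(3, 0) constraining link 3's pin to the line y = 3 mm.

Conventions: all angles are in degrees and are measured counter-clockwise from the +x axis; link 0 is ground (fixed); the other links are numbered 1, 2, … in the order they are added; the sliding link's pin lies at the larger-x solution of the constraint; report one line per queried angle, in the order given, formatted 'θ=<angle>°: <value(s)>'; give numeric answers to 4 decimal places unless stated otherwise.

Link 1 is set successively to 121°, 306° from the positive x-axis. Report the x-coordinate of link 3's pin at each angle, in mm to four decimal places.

geometry: r = 43 mm, L = 231 mm, e = 3 mm
θ=121°: crank pin P = (r cos θ, r sin θ) = (-22.146637, 36.858194)
θ=121°: h = r sin θ − e = 36.858194 − 3 = 33.858194
θ=121°: x = r cos θ + √(L² − h²) = -22.146637 + 228.505192 = 206.358555
θ=306°: crank pin P = (r cos θ, r sin θ) = (25.274766, -34.787731)
θ=306°: h = r sin θ − e = -34.787731 − 3 = -37.787731
θ=306°: x = r cos θ + √(L² − h²) = 25.274766 + 227.888322 = 253.163088

θ=121°: 206.3586
θ=306°: 253.1631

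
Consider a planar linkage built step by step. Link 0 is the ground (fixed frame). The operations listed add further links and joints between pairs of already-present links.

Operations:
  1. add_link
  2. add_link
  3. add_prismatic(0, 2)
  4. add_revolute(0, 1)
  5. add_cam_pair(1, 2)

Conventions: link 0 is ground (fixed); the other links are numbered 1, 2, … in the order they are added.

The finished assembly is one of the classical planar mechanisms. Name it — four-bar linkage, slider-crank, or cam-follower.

links: 3 (incl. ground); joints: 1 revolute, 1 prismatic, 1 higher (cam) pair, forming one closed loop
3 links, revolute + prismatic + higher pair in one loop → cam-follower

cam-follower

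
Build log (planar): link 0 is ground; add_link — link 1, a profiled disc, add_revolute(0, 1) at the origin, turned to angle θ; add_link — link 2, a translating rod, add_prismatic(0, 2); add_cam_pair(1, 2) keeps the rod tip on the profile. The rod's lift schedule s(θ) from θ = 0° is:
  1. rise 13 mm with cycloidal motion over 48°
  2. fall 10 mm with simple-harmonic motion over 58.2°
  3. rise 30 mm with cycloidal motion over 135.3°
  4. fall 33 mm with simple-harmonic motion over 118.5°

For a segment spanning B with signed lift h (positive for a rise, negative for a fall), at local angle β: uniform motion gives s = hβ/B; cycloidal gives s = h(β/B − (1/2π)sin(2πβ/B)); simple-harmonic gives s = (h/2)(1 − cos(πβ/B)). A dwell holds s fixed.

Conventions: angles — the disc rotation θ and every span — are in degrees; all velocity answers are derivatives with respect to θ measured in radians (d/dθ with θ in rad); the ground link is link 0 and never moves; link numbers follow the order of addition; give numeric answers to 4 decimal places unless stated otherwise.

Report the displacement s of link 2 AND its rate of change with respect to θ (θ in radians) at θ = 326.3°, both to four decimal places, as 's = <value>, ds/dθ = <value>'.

seg 1 [0°–48°] cycloidal, h=13: full span → s += 13 → s = 13.0000
seg 2 [48°–106.2°] simple-harmonic, h=-10: full span → s += -10 → s = 3.0000
seg 3 [106.2°–241.5°] cycloidal, h=30: full span → s += 30 → s = 33.0000
seg 4 [241.5°–360°] simple-harmonic, h=-33: θ=326.3° here. β=84.8, B=118.5. -33/2·(1 − cos(π·0.7156)) = -26.8412 → s = 6.1588
velocity in seg [241.5°–360°] (simple-harmonic), θ in radians: β = 84.8° = 1.4800 rad, B = 118.5° = 2.0682 rad; ds/dθ = (πh/(2B)) sin(πβ/B) = (π·(-33)/(2·2.0682)) sin(π·0.7156) = -19.529998 mm/rad

s = 6.1588, ds/dθ = -19.5300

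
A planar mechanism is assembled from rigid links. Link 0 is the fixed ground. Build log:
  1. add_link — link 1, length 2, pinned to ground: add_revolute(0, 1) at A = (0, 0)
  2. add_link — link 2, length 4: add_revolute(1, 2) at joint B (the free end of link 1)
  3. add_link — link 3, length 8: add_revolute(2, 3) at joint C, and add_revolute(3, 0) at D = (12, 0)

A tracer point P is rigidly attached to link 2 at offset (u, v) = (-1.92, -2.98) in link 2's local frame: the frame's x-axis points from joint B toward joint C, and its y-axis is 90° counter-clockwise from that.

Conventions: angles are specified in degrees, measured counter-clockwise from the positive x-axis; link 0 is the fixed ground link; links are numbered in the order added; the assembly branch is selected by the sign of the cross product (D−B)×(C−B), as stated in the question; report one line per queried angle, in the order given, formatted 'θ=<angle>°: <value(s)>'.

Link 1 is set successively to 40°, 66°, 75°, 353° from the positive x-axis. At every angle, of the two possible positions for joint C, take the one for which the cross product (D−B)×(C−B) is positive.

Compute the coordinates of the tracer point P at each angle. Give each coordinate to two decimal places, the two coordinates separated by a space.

A=(0,0), D=(12.00,0)
θ=40°: B = A + 2.00·(cos40°, sin40°) = (1.5321, 1.2856)
θ=40°: |BD| = 10.5466
θ=40°: circle(B,4.00) ∩ circle(D,8.00): a=2.9977, h=2.6484
θ=40°:   candidates: C₊=(4.8302,3.5488) cross=27.932; C₋=(4.1846,-1.7085) cross=-27.932
θ=40°:   branch + wants cross > 0 → take C=(4.8302,3.5488) (cross=27.932)
θ=40°: ex = (C−B)/|BC| = (0.8245,0.5658); ey = (-0.5658,0.8245)
θ=40°: P = B + -1.92·ex + -2.98·ey = (1.6351,-2.2579)
θ=66°: B = A + 2.00·(cos66°, sin66°) = (0.8135, 1.8271)
θ=66°: |BD| = 11.3348
θ=66°: circle(B,4.00) ∩ circle(D,8.00): a=3.5500, h=1.8432
θ=66°:   candidates: C₊=(4.6142,3.0740) cross=20.893; C₋=(4.0199,-0.5643) cross=-20.893
θ=66°:   branch + wants cross > 0 → take C=(4.6142,3.0740) (cross=20.893)
θ=66°: ex = (C−B)/|BC| = (0.9502,0.3117); ey = (-0.3117,0.9502)
θ=66°: P = B + -1.92·ex + -2.98·ey = (-0.0819,-1.6029)
θ=75°: B = A + 2.00·(cos75°, sin75°) = (0.5176, 1.9319)
θ=75°: |BD| = 11.6437
θ=75°: circle(B,4.00) ∩ circle(D,8.00): a=3.7607, h=1.3628
θ=75°:   candidates: C₊=(4.4523,2.6518) cross=15.868; C₋=(4.0001,-0.0360) cross=-15.868
θ=75°:   branch + wants cross > 0 → take C=(4.4523,2.6518) (cross=15.868)
θ=75°: ex = (C−B)/|BC| = (0.9837,0.1800); ey = (-0.1800,0.9837)
θ=75°: P = B + -1.92·ex + -2.98·ey = (-0.8346,-1.3451)
θ=353°: B = A + 2.00·(cos353°, sin353°) = (1.9851, -0.2437)
θ=353°: |BD| = 10.0179
θ=353°: circle(B,4.00) ∩ circle(D,8.00): a=2.6132, h=3.0284
θ=353°:   candidates: C₊=(4.5239,2.8473) cross=30.338; C₋=(4.6712,-3.2076) cross=-30.338
θ=353°:   branch + wants cross > 0 → take C=(4.5239,2.8473) (cross=30.338)
θ=353°: ex = (C−B)/|BC| = (0.6347,0.7728); ey = (-0.7728,0.6347)
θ=353°: P = B + -1.92·ex + -2.98·ey = (3.0693,-3.6188)

θ=40°: 1.64 -2.26
θ=66°: -0.08 -1.60
θ=75°: -0.83 -1.35
θ=353°: 3.07 -3.62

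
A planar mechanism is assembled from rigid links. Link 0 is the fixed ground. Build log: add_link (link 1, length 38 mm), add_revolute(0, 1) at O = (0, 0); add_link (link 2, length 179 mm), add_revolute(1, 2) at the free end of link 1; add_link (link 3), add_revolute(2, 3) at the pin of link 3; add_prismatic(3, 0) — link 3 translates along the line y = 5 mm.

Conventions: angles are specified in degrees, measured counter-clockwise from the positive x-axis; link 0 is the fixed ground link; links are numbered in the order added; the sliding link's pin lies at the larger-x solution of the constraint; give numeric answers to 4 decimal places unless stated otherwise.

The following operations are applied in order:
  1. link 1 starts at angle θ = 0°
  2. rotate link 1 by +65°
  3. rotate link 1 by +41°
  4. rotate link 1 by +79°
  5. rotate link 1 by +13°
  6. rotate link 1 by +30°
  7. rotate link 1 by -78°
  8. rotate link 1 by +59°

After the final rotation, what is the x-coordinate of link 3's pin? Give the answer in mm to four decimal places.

geometry: r = 38 mm, L = 179 mm, e = 5 mm; θ starts at 0°
rotate link 1 by +65°: θ ← 0° +65° = 65°
rotate link 1 by +41°: θ ← 65° +41° = 106°
rotate link 1 by +79°: θ ← 106° +79° = 185°
rotate link 1 by +13°: θ ← 185° +13° = 198°
rotate link 1 by +30°: θ ← 198° +30° = 228°
rotate link 1 by -78°: θ ← 228° -78° = 150°
rotate link 1 by +59°: θ ← 150° +59° = 209°
crank pin P = (r cos θ, r sin θ) = (-33.235549, -18.422766)
h = r sin θ − e = -18.422766 − 5 = -23.422766
x = r cos θ + √(L² − h²) = -33.235549 + 177.460909 = 144.225360

144.2254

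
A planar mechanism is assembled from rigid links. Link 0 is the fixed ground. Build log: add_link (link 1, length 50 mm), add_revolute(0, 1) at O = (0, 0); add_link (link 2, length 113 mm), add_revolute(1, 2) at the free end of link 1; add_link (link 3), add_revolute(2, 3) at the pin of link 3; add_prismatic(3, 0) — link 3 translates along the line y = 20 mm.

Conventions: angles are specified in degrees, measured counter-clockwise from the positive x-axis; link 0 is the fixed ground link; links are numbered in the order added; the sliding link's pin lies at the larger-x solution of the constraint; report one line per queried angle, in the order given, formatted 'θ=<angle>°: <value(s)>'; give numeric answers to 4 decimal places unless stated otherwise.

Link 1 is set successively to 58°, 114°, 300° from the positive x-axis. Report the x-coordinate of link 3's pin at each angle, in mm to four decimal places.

geometry: r = 50 mm, L = 113 mm, e = 20 mm
θ=58°: crank pin P = (r cos θ, r sin θ) = (26.495963, 42.402405)
θ=58°: h = r sin θ − e = 42.402405 − 20 = 22.402405
θ=58°: x = r cos θ + √(L² − h²) = 26.495963 + 110.757087 = 137.253050
θ=114°: crank pin P = (r cos θ, r sin θ) = (-20.336832, 45.677273)
θ=114°: h = r sin θ − e = 45.677273 − 20 = 25.677273
θ=114°: x = r cos θ + √(L² − h²) = -20.336832 + 110.043981 = 89.707148
θ=300°: crank pin P = (r cos θ, r sin θ) = (25.000000, -43.301270)
θ=300°: h = r sin θ − e = -43.301270 − 20 = -63.301270
θ=300°: x = r cos θ + √(L² − h²) = 25.000000 + 93.605284 = 118.605284

θ=58°: 137.2530
θ=114°: 89.7071
θ=300°: 118.6053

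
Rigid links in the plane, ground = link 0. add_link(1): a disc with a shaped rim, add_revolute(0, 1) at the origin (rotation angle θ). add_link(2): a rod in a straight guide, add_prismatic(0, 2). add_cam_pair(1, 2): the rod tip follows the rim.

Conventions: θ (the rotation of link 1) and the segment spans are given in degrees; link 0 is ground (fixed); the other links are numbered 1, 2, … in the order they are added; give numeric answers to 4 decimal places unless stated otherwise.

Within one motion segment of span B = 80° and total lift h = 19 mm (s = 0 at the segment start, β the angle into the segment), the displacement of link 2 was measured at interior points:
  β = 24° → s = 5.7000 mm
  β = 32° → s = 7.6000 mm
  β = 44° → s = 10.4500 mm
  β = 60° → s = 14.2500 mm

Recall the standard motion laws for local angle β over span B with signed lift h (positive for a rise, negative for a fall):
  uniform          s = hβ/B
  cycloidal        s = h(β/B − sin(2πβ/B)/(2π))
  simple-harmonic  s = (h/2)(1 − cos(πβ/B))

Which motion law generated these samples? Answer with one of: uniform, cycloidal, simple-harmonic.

candidates at β/B = r: uniform s = h·r (linear in β); cycloidal s = h·(r − sin(2πr)/(2π)); simple-harmonic s = (h/2)(1 − cos(πr))
β=24°: printed 5.7000 | uniform 5.7000, cycloidal 2.8241, simple-harmonic 3.9160
β=32°: printed 7.6000 | uniform 7.6000, cycloidal 5.8226, simple-harmonic 6.5643
β=44°: printed 10.4500 | uniform 10.4500, cycloidal 11.3845, simple-harmonic 10.9861
β=60°: printed 14.2500 | uniform 14.2500, cycloidal 17.2739, simple-harmonic 16.2175
only one law matches every sample → uniform

uniform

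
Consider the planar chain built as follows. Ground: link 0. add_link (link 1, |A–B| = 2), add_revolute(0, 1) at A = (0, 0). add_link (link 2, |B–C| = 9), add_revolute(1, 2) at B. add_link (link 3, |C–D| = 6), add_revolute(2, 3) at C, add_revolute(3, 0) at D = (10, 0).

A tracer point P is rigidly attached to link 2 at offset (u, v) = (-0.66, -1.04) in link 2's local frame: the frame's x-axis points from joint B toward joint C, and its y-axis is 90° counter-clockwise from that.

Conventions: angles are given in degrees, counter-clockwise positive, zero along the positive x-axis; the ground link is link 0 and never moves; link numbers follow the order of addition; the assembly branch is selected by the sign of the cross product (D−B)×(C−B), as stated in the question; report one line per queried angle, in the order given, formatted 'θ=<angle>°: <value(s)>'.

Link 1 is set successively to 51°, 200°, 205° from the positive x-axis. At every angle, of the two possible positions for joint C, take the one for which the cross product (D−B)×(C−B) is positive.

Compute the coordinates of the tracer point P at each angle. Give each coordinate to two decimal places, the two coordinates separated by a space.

A=(0,0), D=(10.00,0)
θ=51°: B = A + 2.00·(cos51°, sin51°) = (1.2586, 1.5543)
θ=51°: |BD| = 8.8785
θ=51°: circle(B,9.00) ∩ circle(D,6.00): a=6.9735, h=5.6895
θ=51°:   candidates: C₊=(9.1204,5.9352) cross=50.514; C₋=(7.1284,-5.2682) cross=-50.514
θ=51°:   branch + wants cross > 0 → take C=(9.1204,5.9352) (cross=50.514)
θ=51°: ex = (C−B)/|BC| = (0.8735,0.4868); ey = (-0.4868,0.8735)
θ=51°: P = B + -0.66·ex + -1.04·ey = (1.1883,0.3246)
θ=200°: B = A + 2.00·(cos200°, sin200°) = (-1.8794, -0.6840)
θ=200°: |BD| = 11.8991
θ=200°: circle(B,9.00) ∩ circle(D,6.00): a=7.8404, h=4.4190
θ=200°:   candidates: C₊=(5.6941,4.1784) cross=52.582; C₋=(6.2021,-4.6450) cross=-52.582
θ=200°:   branch + wants cross > 0 → take C=(5.6941,4.1784) (cross=52.582)
θ=200°: ex = (C−B)/|BC| = (0.8415,0.5403); ey = (-0.5403,0.8415)
θ=200°: P = B + -0.66·ex + -1.04·ey = (-1.8729,-1.9158)
θ=205°: B = A + 2.00·(cos205°, sin205°) = (-1.8126, -0.8452)
θ=205°: |BD| = 11.8428
θ=205°: circle(B,9.00) ∩ circle(D,6.00): a=7.8213, h=4.4528
θ=205°:   candidates: C₊=(5.6709,4.1544) cross=52.734; C₋=(6.3065,-4.7285) cross=-52.734
θ=205°:   branch + wants cross > 0 → take C=(5.6709,4.1544) (cross=52.734)
θ=205°: ex = (C−B)/|BC| = (0.8315,0.5555); ey = (-0.5555,0.8315)
θ=205°: P = B + -0.66·ex + -1.04·ey = (-1.7837,-2.0766)

θ=51°: 1.19 0.32
θ=200°: -1.87 -1.92
θ=205°: -1.78 -2.08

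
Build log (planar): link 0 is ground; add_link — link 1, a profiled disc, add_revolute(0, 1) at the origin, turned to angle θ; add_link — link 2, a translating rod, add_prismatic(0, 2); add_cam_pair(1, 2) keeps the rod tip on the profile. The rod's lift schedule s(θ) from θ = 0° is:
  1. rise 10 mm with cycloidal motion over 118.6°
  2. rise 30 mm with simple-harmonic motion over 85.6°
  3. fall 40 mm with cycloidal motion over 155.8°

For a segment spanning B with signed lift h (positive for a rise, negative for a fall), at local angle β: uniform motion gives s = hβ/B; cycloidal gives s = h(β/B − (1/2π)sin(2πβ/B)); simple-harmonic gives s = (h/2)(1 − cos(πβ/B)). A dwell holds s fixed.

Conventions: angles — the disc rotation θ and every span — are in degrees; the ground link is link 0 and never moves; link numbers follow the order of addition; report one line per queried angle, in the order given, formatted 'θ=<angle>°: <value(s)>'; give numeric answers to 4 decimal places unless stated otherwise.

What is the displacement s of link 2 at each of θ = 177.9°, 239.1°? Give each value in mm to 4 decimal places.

seg 1 [0°–118.6°] cycloidal, h=10: full span → s += 10 → s = 10.0000
seg 2 [118.6°–204.2°] simple-harmonic, h=30: θ=177.9° here. β=59.3, B=85.6. 30/2·(1 − cos(π·0.6928)) = 23.5384 → s = 33.5384
seg 2 [118.6°–204.2°] simple-harmonic, h=30: full span → s += 30 → s = 40.0000
seg 3 [204.2°–360°] cycloidal, h=-40: θ=239.1° here. β=34.9, B=155.8. -40·(0.2240 − sin(2π·0.2240)/(2π)) = -2.6787 → s = 37.3213

θ=177.9°: 33.5384
θ=239.1°: 37.3213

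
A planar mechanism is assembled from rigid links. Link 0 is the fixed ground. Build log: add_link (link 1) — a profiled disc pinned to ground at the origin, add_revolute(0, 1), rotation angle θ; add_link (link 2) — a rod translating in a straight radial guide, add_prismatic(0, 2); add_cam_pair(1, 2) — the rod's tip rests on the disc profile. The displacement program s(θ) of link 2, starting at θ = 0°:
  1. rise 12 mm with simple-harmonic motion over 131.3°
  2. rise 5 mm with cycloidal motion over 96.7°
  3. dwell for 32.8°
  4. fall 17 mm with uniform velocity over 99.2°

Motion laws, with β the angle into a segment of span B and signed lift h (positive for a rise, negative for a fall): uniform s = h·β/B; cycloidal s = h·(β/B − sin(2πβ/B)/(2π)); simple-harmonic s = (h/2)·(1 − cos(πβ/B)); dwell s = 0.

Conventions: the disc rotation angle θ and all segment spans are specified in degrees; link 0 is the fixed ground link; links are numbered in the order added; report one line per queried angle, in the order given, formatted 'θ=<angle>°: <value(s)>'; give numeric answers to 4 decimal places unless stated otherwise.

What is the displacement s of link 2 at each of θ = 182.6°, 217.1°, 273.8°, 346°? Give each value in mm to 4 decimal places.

seg 1 [0°–131.3°] simple-harmonic, h=12: full span → s += 12 → s = 12.0000
seg 2 [131.3°–228°] cycloidal, h=5: θ=182.6° here. β=51.3, B=96.7. 5·(0.5305 − sin(2π·0.5305)/(2π)) = 2.8041 → s = 14.8041
seg 2 [131.3°–228°] cycloidal, h=5: θ=217.1° here. β=85.8, B=96.7. 5·(0.8873 − sin(2π·0.8873)/(2π)) = 4.9541 → s = 16.9541
seg 2 [131.3°–228°] cycloidal, h=5: full span → s += 5 → s = 17.0000
seg 3 [228°–260.8°] dwell: s stays 17.0000
seg 4 [260.8°–360°] uniform, h=-17: θ=273.8° here. β=13, B=99.2. -17·13/99.2 = -2.2278 → s = 14.7722
seg 4 [260.8°–360°] uniform, h=-17: θ=346° here. β=85.2, B=99.2. -17·85.2/99.2 = -14.6008 → s = 2.3992

θ=182.6°: 14.8041
θ=217.1°: 16.9541
θ=273.8°: 14.7722
θ=346°: 2.3992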